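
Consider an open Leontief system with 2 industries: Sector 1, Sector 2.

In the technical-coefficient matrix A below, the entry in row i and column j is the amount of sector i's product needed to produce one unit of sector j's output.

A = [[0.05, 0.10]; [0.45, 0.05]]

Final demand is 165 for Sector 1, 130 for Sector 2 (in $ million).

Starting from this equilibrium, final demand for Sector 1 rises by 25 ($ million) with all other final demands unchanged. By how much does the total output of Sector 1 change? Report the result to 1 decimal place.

I − A =
  [   0.95    -0.10]
  [  -0.45     0.95]
det(I−A) = (0.95)(0.95) − (-0.10)(-0.45) = 0.8575
adj(I−A) = [[0.95, 0.10], [0.45, 0.95]]
(I − A)⁻¹ = adj(I−A) / det(I−A) ≈
  [   1.1079     0.1166]
  [   0.5248     1.1079]
Δx = (I − A)⁻¹ Δd with Δd having +25 in the Sector 1 component and 0 elsewhere.
So Δx_1 = L_11 · (+25), where L_11 = adj(I−A)_11 / det(I−A) = 0.95 / 0.8575.
Δx_1 = 0.95 × (+25) / 0.8575 = 23.75 / 0.8575 ≈ 27.7.

Δx_1 = 27.7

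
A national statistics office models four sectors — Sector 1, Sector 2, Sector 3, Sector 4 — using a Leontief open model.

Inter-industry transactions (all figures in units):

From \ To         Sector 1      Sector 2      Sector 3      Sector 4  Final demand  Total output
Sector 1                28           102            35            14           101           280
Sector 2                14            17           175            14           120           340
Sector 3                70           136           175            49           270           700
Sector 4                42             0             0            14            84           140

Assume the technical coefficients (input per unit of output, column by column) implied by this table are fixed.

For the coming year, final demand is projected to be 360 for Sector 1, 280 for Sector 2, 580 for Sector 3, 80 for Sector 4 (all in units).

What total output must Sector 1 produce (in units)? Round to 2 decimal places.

Technical coefficients a_ij = z_ij / X_j:
  a_11 = 28/280 = 0.10, a_21 = 14/280 = 0.05, a_31 = 70/280 = 0.25, a_41 = 42/280 = 0.15
  a_12 = 102/340 = 0.30, a_22 = 17/340 = 0.05, a_32 = 136/340 = 0.40, a_42 = 0/340 = 0.00
  a_13 = 35/700 = 0.05, a_23 = 175/700 = 0.25, a_33 = 175/700 = 0.25, a_43 = 0/700 = 0.00
  a_14 = 14/140 = 0.10, a_24 = 14/140 = 0.10, a_34 = 49/140 = 0.35, a_44 = 14/140 = 0.10
I − A =
  [   0.90    -0.30    -0.05    -0.10]
  [  -0.05     0.95    -0.25    -0.10]
  [  -0.25    -0.40     0.75    -0.35]
  [  -0.15     0.00     0.00     0.90]
Compute the cofactors C_ij = (−1)^(i+j)·(3×3 minor ij) of I−A; the adjugate is their transpose:
adj(I−A) = Cᵀ =
  [ 0.551250   0.220500   0.110250   0.128625]
  [ 0.114375   0.582375   0.201750   0.155875]
  [ 0.287625   0.401250   0.737250   0.363250]
  [ 0.091875   0.036750   0.018375   0.508375]
det(I−A) = Σ_j (I−A)_1j·C_1j = (0.90)(0.551250) + (-0.30)(0.114375) + (-0.05)(0.287625) + (-0.10)(0.091875) = 0.43824375
(I − A)⁻¹ = adj(I−A) / det(I−A) ≈
  [   1.2579     0.5031     0.2516     0.2935]
  [   0.2610     1.3289     0.4604     0.3557]
  [   0.6563     0.9156     1.6823     0.8289]
  [   0.2096     0.0839     0.0419     1.1600]
x = (I − A)⁻¹ d = adj(I−A)·d / det(I−A), with det(I−A) = 0.43824375:
  x_1 = (0.551250·360 + 0.220500·280 + 0.110250·580 + 0.128625·80) / 0.43824375 = 334.425 / 0.43824375 ≈ 763.10
  x_2 = (0.114375·360 + 0.582375·280 + 0.201750·580 + 0.155875·80) / 0.43824375 = 333.725 / 0.43824375 ≈ 761.51
  x_3 = (0.287625·360 + 0.401250·280 + 0.737250·580 + 0.363250·80) / 0.43824375 = 672.56 / 0.43824375 ≈ 1534.67
  x_4 = (0.091875·360 + 0.036750·280 + 0.018375·580 + 0.508375·80) / 0.43824375 = 94.6925 / 0.43824375 ≈ 216.07

x_1 = 763.10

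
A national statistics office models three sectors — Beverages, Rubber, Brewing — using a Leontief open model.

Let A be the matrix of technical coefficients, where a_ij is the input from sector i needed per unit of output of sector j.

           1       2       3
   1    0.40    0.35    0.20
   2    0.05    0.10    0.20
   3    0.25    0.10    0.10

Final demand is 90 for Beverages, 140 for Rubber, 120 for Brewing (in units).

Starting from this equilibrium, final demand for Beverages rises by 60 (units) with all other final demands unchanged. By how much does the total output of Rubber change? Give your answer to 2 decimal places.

Δx_2 = 14.44

I − A =
  [   0.60    -0.35    -0.20]
  [  -0.05     0.90    -0.20]
  [  -0.25    -0.10     0.90]
Cofactors of I−A, C_ij = (−1)^(i+j)·(minor ij) (rows/columns in the sector order above):
  C_11 = (0.90)(0.90) − (-0.20)(-0.10) = 0.7900
  C_12 = −[(-0.05)(0.90) − (-0.20)(-0.25)] = 0.0950
  C_13 = (-0.05)(-0.10) − (0.90)(-0.25) = 0.2300
  C_21 = −[(-0.35)(0.90) − (-0.20)(-0.10)] = 0.3350
  C_22 = (0.60)(0.90) − (-0.20)(-0.25) = 0.4900
  C_23 = −[(0.60)(-0.10) − (-0.35)(-0.25)] = 0.1475
  C_31 = (-0.35)(-0.20) − (-0.20)(0.90) = 0.2500
  C_32 = −[(0.60)(-0.20) − (-0.20)(-0.05)] = 0.1300
  C_33 = (0.60)(0.90) − (-0.35)(-0.05) = 0.5225
det(I−A) = Σ_j (I−A)_1j·C_1j = (0.60)(0.7900) + (-0.35)(0.0950) + (-0.20)(0.2300) = 0.39475
adj(I−A) = Cᵀ =
  [ 0.7900   0.3350   0.2500]
  [ 0.0950   0.4900   0.1300]
  [ 0.2300   0.1475   0.5225]
(I − A)⁻¹ = adj(I−A) / det(I−A) ≈
  [   2.0013     0.8486     0.6333]
  [   0.2407     1.2413     0.3293]
  [   0.5826     0.3737     1.3236]
Δx = (I − A)⁻¹ Δd with Δd having +60 in the Beverages component and 0 elsewhere.
So Δx_2 = L_21 · (+60), where L_21 = adj(I−A)_21 / det(I−A) = 0.0950 / 0.39475.
Δx_2 = 0.0950 × (+60) / 0.39475 = 5.70 / 0.39475 ≈ 14.44.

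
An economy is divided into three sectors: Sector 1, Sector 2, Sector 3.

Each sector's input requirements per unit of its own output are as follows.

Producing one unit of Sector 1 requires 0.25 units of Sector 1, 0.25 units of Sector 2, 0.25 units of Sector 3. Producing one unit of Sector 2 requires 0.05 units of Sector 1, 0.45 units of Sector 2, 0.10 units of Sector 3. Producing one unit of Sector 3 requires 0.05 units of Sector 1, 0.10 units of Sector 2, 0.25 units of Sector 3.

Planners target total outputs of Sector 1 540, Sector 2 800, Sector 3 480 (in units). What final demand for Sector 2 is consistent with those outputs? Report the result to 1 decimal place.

d_2 = 257.0

I − A =
  [   0.75    -0.05    -0.05]
  [  -0.25     0.55    -0.10]
  [  -0.25    -0.10     0.75]
d = (I − A) x:
  d_1 = (+0.75)·540 + (-0.05)·800 + (-0.05)·480 = 341.0
  d_2 = (-0.25)·540 + (+0.55)·800 + (-0.10)·480 = 257.0
  d_3 = (-0.25)·540 + (-0.10)·800 + (+0.75)·480 = 145.0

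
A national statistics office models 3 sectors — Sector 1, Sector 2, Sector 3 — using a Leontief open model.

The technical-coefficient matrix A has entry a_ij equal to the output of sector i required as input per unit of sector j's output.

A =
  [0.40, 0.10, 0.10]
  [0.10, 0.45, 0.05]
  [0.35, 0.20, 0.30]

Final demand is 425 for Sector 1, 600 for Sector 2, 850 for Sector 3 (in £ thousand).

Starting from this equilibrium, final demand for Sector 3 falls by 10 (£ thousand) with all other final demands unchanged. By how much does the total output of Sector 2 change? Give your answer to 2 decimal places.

Δx_2 = -2.05

I − A =
  [   0.60    -0.10    -0.10]
  [  -0.10     0.55    -0.05]
  [  -0.35    -0.20     0.70]
Cofactors of I−A, C_ij = (−1)^(i+j)·(minor ij) (rows/columns in the sector order above):
  C_11 = (0.55)(0.70) − (-0.05)(-0.20) = 0.3750
  C_12 = −[(-0.10)(0.70) − (-0.05)(-0.35)] = 0.0875
  C_13 = (-0.10)(-0.20) − (0.55)(-0.35) = 0.2125
  C_21 = −[(-0.10)(0.70) − (-0.10)(-0.20)] = 0.0900
  C_22 = (0.60)(0.70) − (-0.10)(-0.35) = 0.3850
  C_23 = −[(0.60)(-0.20) − (-0.10)(-0.35)] = 0.1550
  C_31 = (-0.10)(-0.05) − (-0.10)(0.55) = 0.0600
  C_32 = −[(0.60)(-0.05) − (-0.10)(-0.10)] = 0.0400
  C_33 = (0.60)(0.55) − (-0.10)(-0.10) = 0.3200
det(I−A) = Σ_j (I−A)_1j·C_1j = (0.60)(0.3750) + (-0.10)(0.0875) + (-0.10)(0.2125) = 0.1950
adj(I−A) = Cᵀ =
  [ 0.3750   0.0900   0.0600]
  [ 0.0875   0.3850   0.0400]
  [ 0.2125   0.1550   0.3200]
(I − A)⁻¹ = adj(I−A) / det(I−A) ≈
  [   1.9231     0.4615     0.3077]
  [   0.4487     1.9744     0.2051]
  [   1.0897     0.7949     1.6410]
Δx = (I − A)⁻¹ Δd with Δd having -10 in the Sector 3 component and 0 elsewhere.
So Δx_2 = L_23 · (-10), where L_23 = adj(I−A)_23 / det(I−A) = 0.0400 / 0.1950.
Δx_2 = 0.0400 × (-10) / 0.1950 = -0.40 / 0.1950 ≈ -2.05.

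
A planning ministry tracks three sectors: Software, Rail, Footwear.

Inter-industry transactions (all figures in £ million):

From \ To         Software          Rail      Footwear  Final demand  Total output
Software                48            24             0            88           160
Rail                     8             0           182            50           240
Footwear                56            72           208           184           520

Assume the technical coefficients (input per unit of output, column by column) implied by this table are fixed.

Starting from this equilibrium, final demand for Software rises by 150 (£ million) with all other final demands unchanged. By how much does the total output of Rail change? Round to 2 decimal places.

Technical coefficients a_ij = z_ij / X_j:
  a_SS = 48/160 = 0.30, a_RS = 8/160 = 0.05, a_FS = 56/160 = 0.35
  a_SR = 24/240 = 0.10, a_RR = 0/240 = 0.00, a_FR = 72/240 = 0.30
  a_SF = 0/520 = 0.00, a_RF = 182/520 = 0.35, a_FF = 208/520 = 0.40
I − A =
  [   0.70    -0.10     0.00]
  [  -0.05     1.00    -0.35]
  [  -0.35    -0.30     0.60]
Cofactors of I−A, C_ij = (−1)^(i+j)·(minor ij) (rows/columns in the sector order above):
  C_11 = (1.00)(0.60) − (-0.35)(-0.30) = 0.4950
  C_12 = −[(-0.05)(0.60) − (-0.35)(-0.35)] = 0.1525
  C_13 = (-0.05)(-0.30) − (1.00)(-0.35) = 0.3650
  C_21 = −[(-0.10)(0.60) − (0.00)(-0.30)] = 0.0600
  C_22 = (0.70)(0.60) − (0.00)(-0.35) = 0.4200
  C_23 = −[(0.70)(-0.30) − (-0.10)(-0.35)] = 0.2450
  C_31 = (-0.10)(-0.35) − (0.00)(1.00) = 0.0350
  C_32 = −[(0.70)(-0.35) − (0.00)(-0.05)] = 0.2450
  C_33 = (0.70)(1.00) − (-0.10)(-0.05) = 0.6950
det(I−A) = Σ_j (I−A)_1j·C_1j = (0.70)(0.4950) + (-0.10)(0.1525) + (0.00)(0.3650) = 0.33125
adj(I−A) = Cᵀ =
  [ 0.4950   0.0600   0.0350]
  [ 0.1525   0.4200   0.2450]
  [ 0.3650   0.2450   0.6950]
(I − A)⁻¹ = adj(I−A) / det(I−A) ≈
  [   1.4943     0.1811     0.1057]
  [   0.4604     1.2679     0.7396]
  [   1.1019     0.7396     2.0981]
Δx = (I − A)⁻¹ Δd with Δd having +150 in the Software component and 0 elsewhere.
So Δx_R = L_RS · (+150), where L_RS = adj(I−A)_RS / det(I−A) = 0.1525 / 0.33125.
Δx_R = 0.1525 × (+150) / 0.33125 = 22.875 / 0.33125 ≈ 69.06.

Δx_R = 69.06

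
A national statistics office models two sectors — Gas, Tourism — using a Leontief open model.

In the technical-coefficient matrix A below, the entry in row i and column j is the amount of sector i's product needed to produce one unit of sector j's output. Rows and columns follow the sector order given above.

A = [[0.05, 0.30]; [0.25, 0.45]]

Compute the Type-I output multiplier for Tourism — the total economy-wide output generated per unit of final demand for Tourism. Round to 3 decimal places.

I − A =
  [   0.95    -0.30]
  [  -0.25     0.55]
det(I−A) = (0.95)(0.55) − (-0.30)(-0.25) = 0.4475
adj(I−A) = [[0.55, 0.30], [0.25, 0.95]]
(I − A)⁻¹ = adj(I−A) / det(I−A) ≈
  [   1.2291     0.6704]
  [   0.5587     2.1229]
The output multiplier for sector j is the column-j sum of the Leontief inverse (I − A)⁻¹ = adj(I−A) / det(I−A).
Column T of adj(I−A): (0.30, 0.95); det(I−A) = 0.4475.
m_T = (0.30 + 0.95) / 0.4475 = 1.25 / 0.4475 ≈ 2.793.

m_T = 2.793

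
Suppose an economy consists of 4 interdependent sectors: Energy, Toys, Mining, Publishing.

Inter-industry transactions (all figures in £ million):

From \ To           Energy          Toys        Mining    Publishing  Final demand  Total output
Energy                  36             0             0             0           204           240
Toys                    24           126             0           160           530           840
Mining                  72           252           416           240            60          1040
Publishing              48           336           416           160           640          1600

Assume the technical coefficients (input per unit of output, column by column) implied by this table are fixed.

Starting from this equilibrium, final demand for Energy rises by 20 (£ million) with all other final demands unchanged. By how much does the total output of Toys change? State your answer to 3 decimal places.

Technical coefficients a_ij = z_ij / X_j:
  a_11 = 36/240 = 0.15, a_21 = 24/240 = 0.10, a_31 = 72/240 = 0.30, a_41 = 48/240 = 0.20
  a_12 = 0/840 = 0.00, a_22 = 126/840 = 0.15, a_32 = 252/840 = 0.30, a_42 = 336/840 = 0.40
  a_13 = 0/1040 = 0.00, a_23 = 0/1040 = 0.00, a_33 = 416/1040 = 0.40, a_43 = 416/1040 = 0.40
  a_14 = 0/1600 = 0.00, a_24 = 160/1600 = 0.10, a_34 = 240/1600 = 0.15, a_44 = 160/1600 = 0.10
I − A =
  [   0.85     0.00     0.00     0.00]
  [  -0.10     0.85     0.00    -0.10]
  [  -0.30    -0.30     0.60    -0.15]
  [  -0.20    -0.40    -0.40     0.90]
Compute the cofactors C_ij = (−1)^(i+j)·(3×3 minor ij) of I−A; the adjugate is their transpose:
adj(I−A) = Cᵀ =
  [ 0.372000   0.000000   0.000000   0.000000]
  [ 0.072000   0.408000   0.034000   0.051000]
  [ 0.282000   0.280500   0.616250   0.133875]
  [ 0.240000   0.306000   0.289000   0.433500]
det(I−A) = Σ_j (I−A)_1j·C_1j = (0.85)(0.372000) + (0.00)(0.072000) + (0.00)(0.282000) + (0.00)(0.240000) = 0.3162
(I − A)⁻¹ = adj(I−A) / det(I−A) ≈
  [   1.1765     0.0000     0.0000     0.0000]
  [   0.2277     1.2903     0.1075     0.1613]
  [   0.8918     0.8871     1.9489     0.4234]
  [   0.7590     0.9677     0.9140     1.3710]
Δx = (I − A)⁻¹ Δd with Δd having +20 in the Energy component and 0 elsewhere.
So Δx_2 = L_21 · (+20), where L_21 = adj(I−A)_21 / det(I−A) = 0.072000 / 0.3162.
Δx_2 = 0.072000 × (+20) / 0.3162 = 1.44 / 0.3162 ≈ 4.554.

Δx_2 = 4.554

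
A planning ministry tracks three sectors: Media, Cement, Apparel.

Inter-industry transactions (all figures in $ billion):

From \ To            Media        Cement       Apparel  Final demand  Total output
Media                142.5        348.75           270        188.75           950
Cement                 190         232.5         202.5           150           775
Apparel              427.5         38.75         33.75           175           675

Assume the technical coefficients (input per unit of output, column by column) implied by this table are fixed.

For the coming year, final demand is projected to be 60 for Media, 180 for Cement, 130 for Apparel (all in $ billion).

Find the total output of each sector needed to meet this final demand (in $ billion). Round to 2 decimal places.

Technical coefficients a_ij = z_ij / X_j:
  a_11 = 142.5/950 = 0.15, a_21 = 190/950 = 0.20, a_31 = 427.5/950 = 0.45
  a_12 = 348.75/775 = 0.45, a_22 = 232.5/775 = 0.30, a_32 = 38.75/775 = 0.05
  a_13 = 270/675 = 0.40, a_23 = 202.5/675 = 0.30, a_33 = 33.75/675 = 0.05
I − A =
  [   0.85    -0.45    -0.40]
  [  -0.20     0.70    -0.30]
  [  -0.45    -0.05     0.95]
Cofactors of I−A, C_ij = (−1)^(i+j)·(minor ij) (rows/columns in the sector order above):
  C_11 = (0.70)(0.95) − (-0.30)(-0.05) = 0.6500
  C_12 = −[(-0.20)(0.95) − (-0.30)(-0.45)] = 0.3250
  C_13 = (-0.20)(-0.05) − (0.70)(-0.45) = 0.3250
  C_21 = −[(-0.45)(0.95) − (-0.40)(-0.05)] = 0.4475
  C_22 = (0.85)(0.95) − (-0.40)(-0.45) = 0.6275
  C_23 = −[(0.85)(-0.05) − (-0.45)(-0.45)] = 0.2450
  C_31 = (-0.45)(-0.30) − (-0.40)(0.70) = 0.4150
  C_32 = −[(0.85)(-0.30) − (-0.40)(-0.20)] = 0.3350
  C_33 = (0.85)(0.70) − (-0.45)(-0.20) = 0.5050
det(I−A) = Σ_j (I−A)_1j·C_1j = (0.85)(0.6500) + (-0.45)(0.3250) + (-0.40)(0.3250) = 0.27625
adj(I−A) = Cᵀ =
  [ 0.6500   0.4475   0.4150]
  [ 0.3250   0.6275   0.3350]
  [ 0.3250   0.2450   0.5050]
(I − A)⁻¹ = adj(I−A) / det(I−A) ≈
  [   2.3529     1.6199     1.5023]
  [   1.1765     2.2715     1.2127]
  [   1.1765     0.8869     1.8281]
x = (I − A)⁻¹ d = adj(I−A)·d / det(I−A), with det(I−A) = 0.27625:
  x_1 = (0.6500·60 + 0.4475·180 + 0.4150·130) / 0.27625 = 173.50 / 0.27625 ≈ 628.05
  x_2 = (0.3250·60 + 0.6275·180 + 0.3350·130) / 0.27625 = 176.00 / 0.27625 ≈ 637.10
  x_3 = (0.3250·60 + 0.2450·180 + 0.5050·130) / 0.27625 = 129.25 / 0.27625 ≈ 467.87

x_1 = 628.05, x_2 = 637.10, x_3 = 467.87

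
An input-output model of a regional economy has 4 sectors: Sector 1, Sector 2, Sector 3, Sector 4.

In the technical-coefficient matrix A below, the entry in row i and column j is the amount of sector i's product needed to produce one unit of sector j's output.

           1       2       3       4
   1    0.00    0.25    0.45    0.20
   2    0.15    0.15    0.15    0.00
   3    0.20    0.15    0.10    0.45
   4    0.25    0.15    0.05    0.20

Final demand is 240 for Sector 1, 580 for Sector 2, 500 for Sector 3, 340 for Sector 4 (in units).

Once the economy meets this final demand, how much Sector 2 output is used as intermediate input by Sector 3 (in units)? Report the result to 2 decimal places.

z_23 = 264.76

I − A =
  [   1.00    -0.25    -0.45    -0.20]
  [  -0.15     0.85    -0.15     0.00]
  [  -0.20    -0.15     0.90    -0.45]
  [  -0.25    -0.15    -0.05     0.80]
Compute the cofactors C_ij = (−1)^(i+j)·(3×3 minor ij) of I−A; the adjugate is their transpose:
adj(I−A) = Cᵀ =
  [ 0.564750   0.287250   0.349000   0.337500]
  [ 0.145500   0.527875   0.168000   0.130875]
  [ 0.259750   0.254125   0.603000   0.404125]
  [ 0.220000   0.204625   0.178250   0.614625]
det(I−A) = Σ_j (I−A)_1j·C_1j = (1.00)(0.564750) + (-0.25)(0.145500) + (-0.45)(0.259750) + (-0.20)(0.220000) = 0.3674875
(I − A)⁻¹ = adj(I−A) / det(I−A) ≈
  [   1.5368     0.7817     0.9497     0.9184]
  [   0.3959     1.4364     0.4572     0.3561]
  [   0.7068     0.6915     1.6409     1.0997]
  [   0.5987     0.5568     0.4851     1.6725]
First solve x = (I − A)⁻¹ d = adj(I−A)·d / det(I−A); in particular x_3 = (0.259750·240 + 0.254125·580 + 0.603000·500 + 0.404125·340) / 0.3674875 = 648.635 / 0.3674875 ≈ 1765.0532.
Intermediate flow from 2 to 3: z_23 = a_23 · x_3 = 0.15 × 648.635 / 0.3674875 = 97.29525 / 0.3674875 ≈ 264.76.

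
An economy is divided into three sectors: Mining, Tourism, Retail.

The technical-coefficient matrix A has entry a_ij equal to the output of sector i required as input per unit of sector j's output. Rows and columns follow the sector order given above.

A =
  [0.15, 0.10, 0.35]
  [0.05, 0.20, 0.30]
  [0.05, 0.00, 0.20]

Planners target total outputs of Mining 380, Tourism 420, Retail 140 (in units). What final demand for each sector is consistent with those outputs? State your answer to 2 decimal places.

d_M = 232.00, d_T = 275.00, d_R = 93.00

I − A =
  [   0.85    -0.10    -0.35]
  [  -0.05     0.80    -0.30]
  [  -0.05     0.00     0.80]
d = (I − A) x:
  d_M = (+0.85)·380 + (-0.10)·420 + (-0.35)·140 = 232.00
  d_T = (-0.05)·380 + (+0.80)·420 + (-0.30)·140 = 275.00
  d_R = (-0.05)·380 + (+0.00)·420 + (+0.80)·140 = 93.00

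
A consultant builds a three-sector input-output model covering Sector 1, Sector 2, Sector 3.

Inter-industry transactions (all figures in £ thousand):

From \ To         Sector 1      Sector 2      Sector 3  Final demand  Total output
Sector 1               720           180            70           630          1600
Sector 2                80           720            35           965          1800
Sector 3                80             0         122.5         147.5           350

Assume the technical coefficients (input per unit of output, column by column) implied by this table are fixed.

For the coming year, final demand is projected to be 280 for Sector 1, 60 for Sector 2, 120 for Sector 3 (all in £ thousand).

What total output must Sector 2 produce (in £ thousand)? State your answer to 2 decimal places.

Technical coefficients a_ij = z_ij / X_j:
  a_11 = 720/1600 = 0.45, a_21 = 80/1600 = 0.05, a_31 = 80/1600 = 0.05
  a_12 = 180/1800 = 0.10, a_22 = 720/1800 = 0.40, a_32 = 0/1800 = 0.00
  a_13 = 70/350 = 0.20, a_23 = 35/350 = 0.10, a_33 = 122.5/350 = 0.35
I − A =
  [   0.55    -0.10    -0.20]
  [  -0.05     0.60    -0.10]
  [  -0.05     0.00     0.65]
Cofactors of I−A, C_ij = (−1)^(i+j)·(minor ij) (rows/columns in the sector order above):
  C_11 = (0.60)(0.65) − (-0.10)(0.00) = 0.3900
  C_12 = −[(-0.05)(0.65) − (-0.10)(-0.05)] = 0.0375
  C_13 = (-0.05)(0.00) − (0.60)(-0.05) = 0.0300
  C_21 = −[(-0.10)(0.65) − (-0.20)(0.00)] = 0.0650
  C_22 = (0.55)(0.65) − (-0.20)(-0.05) = 0.3475
  C_23 = −[(0.55)(0.00) − (-0.10)(-0.05)] = 0.0050
  C_31 = (-0.10)(-0.10) − (-0.20)(0.60) = 0.1300
  C_32 = −[(0.55)(-0.10) − (-0.20)(-0.05)] = 0.0650
  C_33 = (0.55)(0.60) − (-0.10)(-0.05) = 0.3250
det(I−A) = Σ_j (I−A)_1j·C_1j = (0.55)(0.3900) + (-0.10)(0.0375) + (-0.20)(0.0300) = 0.20475
adj(I−A) = Cᵀ =
  [ 0.3900   0.0650   0.1300]
  [ 0.0375   0.3475   0.0650]
  [ 0.0300   0.0050   0.3250]
(I − A)⁻¹ = adj(I−A) / det(I−A) ≈
  [   1.9048     0.3175     0.6349]
  [   0.1832     1.6972     0.3175]
  [   0.1465     0.0244     1.5873]
x = (I − A)⁻¹ d = adj(I−A)·d / det(I−A), with det(I−A) = 0.20475:
  x_1 = (0.3900·280 + 0.0650·60 + 0.1300·120) / 0.20475 = 128.70 / 0.20475 ≈ 628.57
  x_2 = (0.0375·280 + 0.3475·60 + 0.0650·120) / 0.20475 = 39.15 / 0.20475 ≈ 191.21
  x_3 = (0.0300·280 + 0.0050·60 + 0.3250·120) / 0.20475 = 47.70 / 0.20475 ≈ 232.97

x_2 = 191.21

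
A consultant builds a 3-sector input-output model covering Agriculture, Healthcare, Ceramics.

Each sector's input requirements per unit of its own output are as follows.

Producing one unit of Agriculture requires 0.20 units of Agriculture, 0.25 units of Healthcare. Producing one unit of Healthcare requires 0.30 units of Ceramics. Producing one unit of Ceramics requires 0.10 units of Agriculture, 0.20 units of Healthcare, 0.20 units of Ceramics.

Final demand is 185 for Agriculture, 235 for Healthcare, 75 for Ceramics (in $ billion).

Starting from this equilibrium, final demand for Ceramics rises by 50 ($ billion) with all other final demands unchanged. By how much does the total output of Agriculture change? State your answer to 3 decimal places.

I − A =
  [   0.80     0.00    -0.10]
  [  -0.25     1.00    -0.20]
  [   0.00    -0.30     0.80]
Cofactors of I−A, C_ij = (−1)^(i+j)·(minor ij) (rows/columns in the sector order above):
  C_11 = (1.00)(0.80) − (-0.20)(-0.30) = 0.7400
  C_12 = −[(-0.25)(0.80) − (-0.20)(0.00)] = 0.2000
  C_13 = (-0.25)(-0.30) − (1.00)(0.00) = 0.0750
  C_21 = −[(0.00)(0.80) − (-0.10)(-0.30)] = 0.0300
  C_22 = (0.80)(0.80) − (-0.10)(0.00) = 0.6400
  C_23 = −[(0.80)(-0.30) − (0.00)(0.00)] = 0.2400
  C_31 = (0.00)(-0.20) − (-0.10)(1.00) = 0.1000
  C_32 = −[(0.80)(-0.20) − (-0.10)(-0.25)] = 0.1850
  C_33 = (0.80)(1.00) − (0.00)(-0.25) = 0.8000
det(I−A) = Σ_j (I−A)_1j·C_1j = (0.80)(0.7400) + (0.00)(0.2000) + (-0.10)(0.0750) = 0.5845
adj(I−A) = Cᵀ =
  [ 0.7400   0.0300   0.1000]
  [ 0.2000   0.6400   0.1850]
  [ 0.0750   0.2400   0.8000]
(I − A)⁻¹ = adj(I−A) / det(I−A) ≈
  [   1.2660     0.0513     0.1711]
  [   0.3422     1.0950     0.3165]
  [   0.1283     0.4106     1.3687]
Δx = (I − A)⁻¹ Δd with Δd having +50 in the Ceramics component and 0 elsewhere.
So Δx_1 = L_13 · (+50), where L_13 = adj(I−A)_13 / det(I−A) = 0.1000 / 0.5845.
Δx_1 = 0.1000 × (+50) / 0.5845 = 5.00 / 0.5845 ≈ 8.554.

Δx_1 = 8.554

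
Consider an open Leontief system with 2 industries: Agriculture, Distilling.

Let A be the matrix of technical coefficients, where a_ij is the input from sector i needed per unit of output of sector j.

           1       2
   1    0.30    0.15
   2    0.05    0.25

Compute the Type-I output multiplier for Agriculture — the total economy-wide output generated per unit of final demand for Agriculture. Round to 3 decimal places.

m_1 = 1.546

I − A =
  [   0.70    -0.15]
  [  -0.05     0.75]
det(I−A) = (0.70)(0.75) − (-0.15)(-0.05) = 0.5175
adj(I−A) = [[0.75, 0.15], [0.05, 0.70]]
(I − A)⁻¹ = adj(I−A) / det(I−A) ≈
  [   1.4493     0.2899]
  [   0.0966     1.3527]
The output multiplier for sector j is the column-j sum of the Leontief inverse (I − A)⁻¹ = adj(I−A) / det(I−A).
Column 1 of adj(I−A): (0.75, 0.05); det(I−A) = 0.5175.
m_1 = (0.75 + 0.05) / 0.5175 = 0.80 / 0.5175 ≈ 1.546.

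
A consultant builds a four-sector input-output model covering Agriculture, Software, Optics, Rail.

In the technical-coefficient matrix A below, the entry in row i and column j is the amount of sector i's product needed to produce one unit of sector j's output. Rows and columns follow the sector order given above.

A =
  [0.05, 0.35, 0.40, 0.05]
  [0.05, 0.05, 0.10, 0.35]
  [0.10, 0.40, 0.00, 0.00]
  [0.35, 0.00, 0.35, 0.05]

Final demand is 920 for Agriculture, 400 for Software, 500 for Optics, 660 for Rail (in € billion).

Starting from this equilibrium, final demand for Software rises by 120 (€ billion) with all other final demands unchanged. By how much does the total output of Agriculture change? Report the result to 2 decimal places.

Δx_A = 94.16

I − A =
  [   0.95    -0.35    -0.40    -0.05]
  [  -0.05     0.95    -0.10    -0.35]
  [  -0.10    -0.40     1.00     0.00]
  [  -0.35     0.00    -0.35     0.95]
Compute the cofactors C_ij = (−1)^(i+j)·(3×3 minor ij) of I−A; the adjugate is their transpose:
adj(I−A) = Cᵀ =
  [ 0.81550   0.49150   0.45375   0.22400]
  [ 0.19175   0.84525   0.27375   0.32150]
  [ 0.15825   0.38725   0.78125   0.15100]
  [ 0.35875   0.32375   0.45500   0.79750]
det(I−A) = Σ_j (I−A)_1j·C_1j = (0.95)(0.81550) + (-0.35)(0.19175) + (-0.40)(0.15825) + (-0.05)(0.35875) = 0.626375
(I − A)⁻¹ = adj(I−A) / det(I−A) ≈
  [   1.3019     0.7847     0.7244     0.3576]
  [   0.3061     1.3494     0.4370     0.5133]
  [   0.2526     0.6182     1.2473     0.2411]
  [   0.5727     0.5169     0.7264     1.2732]
Δx = (I − A)⁻¹ Δd with Δd having +120 in the Software component and 0 elsewhere.
So Δx_A = L_AS · (+120), where L_AS = adj(I−A)_AS / det(I−A) = 0.49150 / 0.626375.
Δx_A = 0.49150 × (+120) / 0.626375 = 58.98 / 0.626375 ≈ 94.16.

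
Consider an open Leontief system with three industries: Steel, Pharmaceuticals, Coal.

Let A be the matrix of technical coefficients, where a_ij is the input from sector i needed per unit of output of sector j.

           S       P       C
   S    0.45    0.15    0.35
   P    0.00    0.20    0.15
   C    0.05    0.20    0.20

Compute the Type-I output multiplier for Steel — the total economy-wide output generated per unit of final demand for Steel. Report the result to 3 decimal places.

m_S = 2.052

I − A =
  [   0.55    -0.15    -0.35]
  [   0.00     0.80    -0.15]
  [  -0.05    -0.20     0.80]
Cofactors of I−A, C_ij = (−1)^(i+j)·(minor ij) (rows/columns in the sector order above):
  C_11 = (0.80)(0.80) − (-0.15)(-0.20) = 0.6100
  C_12 = −[(0.00)(0.80) − (-0.15)(-0.05)] = 0.0075
  C_13 = (0.00)(-0.20) − (0.80)(-0.05) = 0.0400
  C_21 = −[(-0.15)(0.80) − (-0.35)(-0.20)] = 0.1900
  C_22 = (0.55)(0.80) − (-0.35)(-0.05) = 0.4225
  C_23 = −[(0.55)(-0.20) − (-0.15)(-0.05)] = 0.1175
  C_31 = (-0.15)(-0.15) − (-0.35)(0.80) = 0.3025
  C_32 = −[(0.55)(-0.15) − (-0.35)(0.00)] = 0.0825
  C_33 = (0.55)(0.80) − (-0.15)(0.00) = 0.4400
det(I−A) = Σ_j (I−A)_1j·C_1j = (0.55)(0.6100) + (-0.15)(0.0075) + (-0.35)(0.0400) = 0.320375
adj(I−A) = Cᵀ =
  [ 0.6100   0.1900   0.3025]
  [ 0.0075   0.4225   0.0825]
  [ 0.0400   0.1175   0.4400]
(I − A)⁻¹ = adj(I−A) / det(I−A) ≈
  [   1.9040     0.5931     0.9442]
  [   0.0234     1.3188     0.2575]
  [   0.1249     0.3668     1.3734]
The output multiplier for sector j is the column-j sum of the Leontief inverse (I − A)⁻¹ = adj(I−A) / det(I−A).
Column S of adj(I−A): (0.6100, 0.0075, 0.0400); det(I−A) = 0.320375.
m_S = (0.6100 + 0.0075 + 0.0400) / 0.320375 = 0.6575 / 0.320375 ≈ 2.052.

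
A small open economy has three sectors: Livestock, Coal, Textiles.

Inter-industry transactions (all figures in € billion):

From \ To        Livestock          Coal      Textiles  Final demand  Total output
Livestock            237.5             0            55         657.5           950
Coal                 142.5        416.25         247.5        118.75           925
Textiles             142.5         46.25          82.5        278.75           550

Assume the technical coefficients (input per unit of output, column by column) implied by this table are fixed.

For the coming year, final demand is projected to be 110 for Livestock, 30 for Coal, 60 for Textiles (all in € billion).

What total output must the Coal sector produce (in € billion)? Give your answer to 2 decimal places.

Technical coefficients a_ij = z_ij / X_j:
  a_LL = 237.5/950 = 0.25, a_CL = 142.5/950 = 0.15, a_TL = 142.5/950 = 0.15
  a_LC = 0/925 = 0.00, a_CC = 416.25/925 = 0.45, a_TC = 46.25/925 = 0.05
  a_LT = 55/550 = 0.10, a_CT = 247.5/550 = 0.45, a_TT = 82.5/550 = 0.15
I − A =
  [   0.75     0.00    -0.10]
  [  -0.15     0.55    -0.45]
  [  -0.15    -0.05     0.85]
Cofactors of I−A, C_ij = (−1)^(i+j)·(minor ij) (rows/columns in the sector order above):
  C_11 = (0.55)(0.85) − (-0.45)(-0.05) = 0.4450
  C_12 = −[(-0.15)(0.85) − (-0.45)(-0.15)] = 0.1950
  C_13 = (-0.15)(-0.05) − (0.55)(-0.15) = 0.0900
  C_21 = −[(0.00)(0.85) − (-0.10)(-0.05)] = 0.0050
  C_22 = (0.75)(0.85) − (-0.10)(-0.15) = 0.6225
  C_23 = −[(0.75)(-0.05) − (0.00)(-0.15)] = 0.0375
  C_31 = (0.00)(-0.45) − (-0.10)(0.55) = 0.0550
  C_32 = −[(0.75)(-0.45) − (-0.10)(-0.15)] = 0.3525
  C_33 = (0.75)(0.55) − (0.00)(-0.15) = 0.4125
det(I−A) = Σ_j (I−A)_1j·C_1j = (0.75)(0.4450) + (0.00)(0.1950) + (-0.10)(0.0900) = 0.32475
adj(I−A) = Cᵀ =
  [ 0.4450   0.0050   0.0550]
  [ 0.1950   0.6225   0.3525]
  [ 0.0900   0.0375   0.4125]
(I − A)⁻¹ = adj(I−A) / det(I−A) ≈
  [   1.3703     0.0154     0.1694]
  [   0.6005     1.9169     1.0855]
  [   0.2771     0.1155     1.2702]
x = (I − A)⁻¹ d = adj(I−A)·d / det(I−A), with det(I−A) = 0.32475:
  x_L = (0.4450·110 + 0.0050·30 + 0.0550·60) / 0.32475 = 52.40 / 0.32475 ≈ 161.35
  x_C = (0.1950·110 + 0.6225·30 + 0.3525·60) / 0.32475 = 61.275 / 0.32475 ≈ 188.68
  x_T = (0.0900·110 + 0.0375·30 + 0.4125·60) / 0.32475 = 35.775 / 0.32475 ≈ 110.16

x_C = 188.68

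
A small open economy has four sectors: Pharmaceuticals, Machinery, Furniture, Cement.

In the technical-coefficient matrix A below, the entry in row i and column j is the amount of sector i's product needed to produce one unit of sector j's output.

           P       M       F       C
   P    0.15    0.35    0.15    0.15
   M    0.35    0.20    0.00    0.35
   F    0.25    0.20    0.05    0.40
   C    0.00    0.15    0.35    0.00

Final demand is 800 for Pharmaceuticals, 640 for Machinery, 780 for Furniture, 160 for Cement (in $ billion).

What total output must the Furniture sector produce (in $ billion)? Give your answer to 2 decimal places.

x_F = 2780.21

I − A =
  [   0.85    -0.35    -0.15    -0.15]
  [  -0.35     0.80     0.00    -0.35]
  [  -0.25    -0.20     0.95    -0.40]
  [   0.00    -0.15    -0.35     1.00]
Compute the cofactors C_ij = (−1)^(i+j)·(3×3 minor ij) of I−A; the adjugate is their transpose:
adj(I−A) = Cᵀ =
  [ 0.573625   0.354375   0.197000   0.288875]
  [ 0.314125   0.637875   0.175000   0.340375]
  [ 0.277875   0.314125   0.505000   0.353625]
  [ 0.144375   0.205625   0.203000   0.489125]
det(I−A) = Σ_j (I−A)_1j·C_1j = (0.85)(0.573625) + (-0.35)(0.314125) + (-0.15)(0.277875) + (-0.15)(0.144375) = 0.3143
(I − A)⁻¹ = adj(I−A) / det(I−A) ≈
  [   1.8251     1.1275     0.6268     0.9191]
  [   0.9994     2.0295     0.5568     1.0830]
  [   0.8841     0.9994     1.6067     1.1251]
  [   0.4594     0.6542     0.6459     1.5562]
x = (I − A)⁻¹ d = adj(I−A)·d / det(I−A), with det(I−A) = 0.3143:
  x_P = (0.573625·800 + 0.354375·640 + 0.197000·780 + 0.288875·160) / 0.3143 = 885.58 / 0.3143 ≈ 2817.63
  x_M = (0.314125·800 + 0.637875·640 + 0.175000·780 + 0.340375·160) / 0.3143 = 850.50 / 0.3143 ≈ 2706.01
  x_F = (0.277875·800 + 0.314125·640 + 0.505000·780 + 0.353625·160) / 0.3143 = 873.82 / 0.3143 ≈ 2780.21
  x_C = (0.144375·800 + 0.205625·640 + 0.203000·780 + 0.489125·160) / 0.3143 = 483.70 / 0.3143 ≈ 1538.98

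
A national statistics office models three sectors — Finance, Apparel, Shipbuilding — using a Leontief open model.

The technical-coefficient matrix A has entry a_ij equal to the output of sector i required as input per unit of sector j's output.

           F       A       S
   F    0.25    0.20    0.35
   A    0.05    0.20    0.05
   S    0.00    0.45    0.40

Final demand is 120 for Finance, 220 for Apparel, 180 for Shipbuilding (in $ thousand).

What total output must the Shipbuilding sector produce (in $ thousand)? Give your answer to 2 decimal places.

I − A =
  [   0.75    -0.20    -0.35]
  [  -0.05     0.80    -0.05]
  [   0.00    -0.45     0.60]
Cofactors of I−A, C_ij = (−1)^(i+j)·(minor ij) (rows/columns in the sector order above):
  C_11 = (0.80)(0.60) − (-0.05)(-0.45) = 0.4575
  C_12 = −[(-0.05)(0.60) − (-0.05)(0.00)] = 0.0300
  C_13 = (-0.05)(-0.45) − (0.80)(0.00) = 0.0225
  C_21 = −[(-0.20)(0.60) − (-0.35)(-0.45)] = 0.2775
  C_22 = (0.75)(0.60) − (-0.35)(0.00) = 0.4500
  C_23 = −[(0.75)(-0.45) − (-0.20)(0.00)] = 0.3375
  C_31 = (-0.20)(-0.05) − (-0.35)(0.80) = 0.2900
  C_32 = −[(0.75)(-0.05) − (-0.35)(-0.05)] = 0.0550
  C_33 = (0.75)(0.80) − (-0.20)(-0.05) = 0.5900
det(I−A) = Σ_j (I−A)_1j·C_1j = (0.75)(0.4575) + (-0.20)(0.0300) + (-0.35)(0.0225) = 0.32925
adj(I−A) = Cᵀ =
  [ 0.4575   0.2775   0.2900]
  [ 0.0300   0.4500   0.0550]
  [ 0.0225   0.3375   0.5900]
(I − A)⁻¹ = adj(I−A) / det(I−A) ≈
  [   1.3895     0.8428     0.8808]
  [   0.0911     1.3667     0.1670]
  [   0.0683     1.0251     1.7920]
x = (I − A)⁻¹ d = adj(I−A)·d / det(I−A), with det(I−A) = 0.32925:
  x_F = (0.4575·120 + 0.2775·220 + 0.2900·180) / 0.32925 = 168.15 / 0.32925 ≈ 510.71
  x_A = (0.0300·120 + 0.4500·220 + 0.0550·180) / 0.32925 = 112.50 / 0.32925 ≈ 341.69
  x_S = (0.0225·120 + 0.3375·220 + 0.5900·180) / 0.32925 = 183.15 / 0.32925 ≈ 556.26

x_S = 556.26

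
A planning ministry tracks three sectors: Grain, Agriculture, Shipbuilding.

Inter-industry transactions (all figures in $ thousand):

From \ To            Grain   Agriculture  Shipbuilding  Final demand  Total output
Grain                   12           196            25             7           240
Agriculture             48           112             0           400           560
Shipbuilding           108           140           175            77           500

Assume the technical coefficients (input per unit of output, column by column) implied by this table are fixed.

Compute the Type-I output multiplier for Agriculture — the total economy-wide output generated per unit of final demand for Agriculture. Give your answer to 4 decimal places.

m_A = 2.8738

Technical coefficients a_ij = z_ij / X_j:
  a_GG = 12/240 = 0.05, a_AG = 48/240 = 0.20, a_SG = 108/240 = 0.45
  a_GA = 196/560 = 0.35, a_AA = 112/560 = 0.20, a_SA = 140/560 = 0.25
  a_GS = 25/500 = 0.05, a_AS = 0/500 = 0.00, a_SS = 175/500 = 0.35
I − A =
  [   0.95    -0.35    -0.05]
  [  -0.20     0.80     0.00]
  [  -0.45    -0.25     0.65]
Cofactors of I−A, C_ij = (−1)^(i+j)·(minor ij) (rows/columns in the sector order above):
  C_11 = (0.80)(0.65) − (0.00)(-0.25) = 0.5200
  C_12 = −[(-0.20)(0.65) − (0.00)(-0.45)] = 0.1300
  C_13 = (-0.20)(-0.25) − (0.80)(-0.45) = 0.4100
  C_21 = −[(-0.35)(0.65) − (-0.05)(-0.25)] = 0.2400
  C_22 = (0.95)(0.65) − (-0.05)(-0.45) = 0.5950
  C_23 = −[(0.95)(-0.25) − (-0.35)(-0.45)] = 0.3950
  C_31 = (-0.35)(0.00) − (-0.05)(0.80) = 0.0400
  C_32 = −[(0.95)(0.00) − (-0.05)(-0.20)] = 0.0100
  C_33 = (0.95)(0.80) − (-0.35)(-0.20) = 0.6900
det(I−A) = Σ_j (I−A)_1j·C_1j = (0.95)(0.5200) + (-0.35)(0.1300) + (-0.05)(0.4100) = 0.4280
adj(I−A) = Cᵀ =
  [ 0.5200   0.2400   0.0400]
  [ 0.1300   0.5950   0.0100]
  [ 0.4100   0.3950   0.6900]
(I − A)⁻¹ = adj(I−A) / det(I−A) ≈
  [   1.21495     0.56075     0.09346]
  [   0.30374     1.39019     0.02336]
  [   0.95794     0.92290     1.61215]
The output multiplier for sector j is the column-j sum of the Leontief inverse (I − A)⁻¹ = adj(I−A) / det(I−A).
Column A of adj(I−A): (0.2400, 0.5950, 0.3950); det(I−A) = 0.4280.
m_A = (0.2400 + 0.5950 + 0.3950) / 0.4280 = 1.23 / 0.4280 ≈ 2.8738.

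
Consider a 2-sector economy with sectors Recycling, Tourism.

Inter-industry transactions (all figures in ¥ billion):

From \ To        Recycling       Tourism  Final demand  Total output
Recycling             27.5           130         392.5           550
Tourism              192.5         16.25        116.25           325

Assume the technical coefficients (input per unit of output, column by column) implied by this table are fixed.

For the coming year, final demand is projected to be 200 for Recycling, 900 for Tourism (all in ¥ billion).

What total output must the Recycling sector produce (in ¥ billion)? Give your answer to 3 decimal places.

Technical coefficients a_ij = z_ij / X_j:
  a_11 = 27.5/550 = 0.05, a_21 = 192.5/550 = 0.35
  a_12 = 130/325 = 0.40, a_22 = 16.25/325 = 0.05
I − A =
  [   0.95    -0.40]
  [  -0.35     0.95]
det(I−A) = (0.95)(0.95) − (-0.40)(-0.35) = 0.7625
adj(I−A) = [[0.95, 0.40], [0.35, 0.95]]
(I − A)⁻¹ = adj(I−A) / det(I−A) ≈
  [   1.2459     0.5246]
  [   0.4590     1.2459]
x = (I − A)⁻¹ d = adj(I−A)·d / det(I−A), with det(I−A) = 0.7625:
  x_1 = (0.95·200 + 0.40·900) / 0.7625 = 550.00 / 0.7625 ≈ 721.311
  x_2 = (0.35·200 + 0.95·900) / 0.7625 = 925.00 / 0.7625 ≈ 1213.115

x_1 = 721.311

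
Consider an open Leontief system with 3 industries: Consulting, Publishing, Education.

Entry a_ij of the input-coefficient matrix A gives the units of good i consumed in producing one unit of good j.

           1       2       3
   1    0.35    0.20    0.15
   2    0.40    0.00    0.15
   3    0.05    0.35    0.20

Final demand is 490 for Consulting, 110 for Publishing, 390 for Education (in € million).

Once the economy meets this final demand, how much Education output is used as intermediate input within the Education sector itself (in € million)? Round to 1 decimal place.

I − A =
  [   0.65    -0.20    -0.15]
  [  -0.40     1.00    -0.15]
  [  -0.05    -0.35     0.80]
Cofactors of I−A, C_ij = (−1)^(i+j)·(minor ij) (rows/columns in the sector order above):
  C_11 = (1.00)(0.80) − (-0.15)(-0.35) = 0.7475
  C_12 = −[(-0.40)(0.80) − (-0.15)(-0.05)] = 0.3275
  C_13 = (-0.40)(-0.35) − (1.00)(-0.05) = 0.1900
  C_21 = −[(-0.20)(0.80) − (-0.15)(-0.35)] = 0.2125
  C_22 = (0.65)(0.80) − (-0.15)(-0.05) = 0.5125
  C_23 = −[(0.65)(-0.35) − (-0.20)(-0.05)] = 0.2375
  C_31 = (-0.20)(-0.15) − (-0.15)(1.00) = 0.1800
  C_32 = −[(0.65)(-0.15) − (-0.15)(-0.40)] = 0.1575
  C_33 = (0.65)(1.00) − (-0.20)(-0.40) = 0.5700
det(I−A) = Σ_j (I−A)_1j·C_1j = (0.65)(0.7475) + (-0.20)(0.3275) + (-0.15)(0.1900) = 0.391875
adj(I−A) = Cᵀ =
  [ 0.7475   0.2125   0.1800]
  [ 0.3275   0.5125   0.1575]
  [ 0.1900   0.2375   0.5700]
(I − A)⁻¹ = adj(I−A) / det(I−A) ≈
  [   1.9075     0.5423     0.4593]
  [   0.8357     1.3078     0.4019]
  [   0.4848     0.6061     1.4545]
First solve x = (I − A)⁻¹ d = adj(I−A)·d / det(I−A); in particular x_3 = (0.1900·490 + 0.2375·110 + 0.5700·390) / 0.391875 = 341.525 / 0.391875 ≈ 871.515.
Intermediate flow from 3 to 3: z_33 = a_33 · x_3 = 0.20 × 341.525 / 0.391875 = 68.305 / 0.391875 ≈ 174.3.

z_33 = 174.3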